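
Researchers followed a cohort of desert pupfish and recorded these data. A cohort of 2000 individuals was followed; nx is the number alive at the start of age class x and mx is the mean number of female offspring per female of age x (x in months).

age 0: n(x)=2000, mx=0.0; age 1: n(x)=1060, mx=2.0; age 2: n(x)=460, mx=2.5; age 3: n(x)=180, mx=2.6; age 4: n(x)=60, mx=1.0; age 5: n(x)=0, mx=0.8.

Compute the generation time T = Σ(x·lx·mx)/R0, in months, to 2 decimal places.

lx = nx/n0 = nx/2000: 1, 0.53, 0.23, 0.09, 0.03, 0
lx·mx: 0, 1.06, 0.575, 0.234, 0.03, 0 → R0 = 1.899
x·lx·mx: 0, 1.06, 1.15, 0.702, 0.12, 0 → Σ = 3.032
T = 3.032 / 1.899 = 1.59663… → 1.60

1.60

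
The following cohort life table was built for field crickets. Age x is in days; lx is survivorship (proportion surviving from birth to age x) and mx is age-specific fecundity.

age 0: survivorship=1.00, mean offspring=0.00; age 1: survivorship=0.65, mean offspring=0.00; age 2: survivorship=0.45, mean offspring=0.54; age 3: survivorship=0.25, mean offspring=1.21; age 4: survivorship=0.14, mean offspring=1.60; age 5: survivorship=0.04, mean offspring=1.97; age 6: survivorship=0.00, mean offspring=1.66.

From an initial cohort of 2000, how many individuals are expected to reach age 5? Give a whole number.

80

Expected survivors = N0 · l_5 = 2000 × 0.04 = 80 → 80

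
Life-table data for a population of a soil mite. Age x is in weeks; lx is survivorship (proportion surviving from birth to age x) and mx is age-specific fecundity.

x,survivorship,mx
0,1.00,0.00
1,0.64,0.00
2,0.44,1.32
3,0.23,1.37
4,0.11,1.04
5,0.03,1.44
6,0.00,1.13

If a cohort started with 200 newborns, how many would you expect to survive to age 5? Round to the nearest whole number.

6

Expected survivors = N0 · l_5 = 200 × 0.03 = 6 → 6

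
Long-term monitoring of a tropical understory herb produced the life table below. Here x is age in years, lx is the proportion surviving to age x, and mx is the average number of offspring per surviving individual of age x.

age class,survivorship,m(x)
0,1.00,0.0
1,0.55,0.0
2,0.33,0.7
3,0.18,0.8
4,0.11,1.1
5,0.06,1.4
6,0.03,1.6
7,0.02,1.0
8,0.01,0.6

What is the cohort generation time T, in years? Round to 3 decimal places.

3.477

lx·mx: 0, 0, 0.231, 0.144, 0.121, 0.084, 0.048, 0.02, 0.006 → R0 = 0.654
x·lx·mx: 0, 0, 0.462, 0.432, 0.484, 0.42, 0.288, 0.14, 0.048 → Σ = 2.274
T = 2.274 / 0.654 = 3.477064… → 3.477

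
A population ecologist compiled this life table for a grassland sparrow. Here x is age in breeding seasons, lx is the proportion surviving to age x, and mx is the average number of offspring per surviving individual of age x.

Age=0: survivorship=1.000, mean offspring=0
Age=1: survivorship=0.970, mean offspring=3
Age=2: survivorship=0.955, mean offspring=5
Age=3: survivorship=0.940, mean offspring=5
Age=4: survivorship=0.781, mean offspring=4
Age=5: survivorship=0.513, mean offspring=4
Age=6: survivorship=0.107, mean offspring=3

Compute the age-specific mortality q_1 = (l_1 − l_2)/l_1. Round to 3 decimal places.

0.015

q_1 = (l_1 − l_2) / l_1 = (0.97 − 0.955) / 0.97
     = 0.015 / 0.97 = 0.015464… → 0.015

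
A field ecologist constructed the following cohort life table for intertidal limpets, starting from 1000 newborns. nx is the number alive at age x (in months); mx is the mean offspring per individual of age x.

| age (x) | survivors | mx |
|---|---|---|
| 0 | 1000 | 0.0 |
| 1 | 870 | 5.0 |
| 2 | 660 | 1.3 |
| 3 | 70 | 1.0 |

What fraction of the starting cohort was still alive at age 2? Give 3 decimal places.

0.660

l_2 = n_2/n_0 = 660/1000 = 0.66 → 0.660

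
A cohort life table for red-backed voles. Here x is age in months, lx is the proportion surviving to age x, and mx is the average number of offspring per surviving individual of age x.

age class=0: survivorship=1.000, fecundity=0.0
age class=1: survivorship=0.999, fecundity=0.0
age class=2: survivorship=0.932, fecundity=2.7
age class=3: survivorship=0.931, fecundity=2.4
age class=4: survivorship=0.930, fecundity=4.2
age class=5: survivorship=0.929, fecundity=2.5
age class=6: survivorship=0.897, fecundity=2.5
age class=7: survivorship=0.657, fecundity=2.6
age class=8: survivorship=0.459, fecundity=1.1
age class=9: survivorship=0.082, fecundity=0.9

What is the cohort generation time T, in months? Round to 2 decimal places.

lx·mx: 0, 0, 2.5164, 2.2344, 3.906, 2.3225, 2.2425, 1.7082, 0.5049, 0.0738 → R0 = 15.5087
x·lx·mx: 0, 0, 5.0328, 6.7032, 15.624, 11.6125, 13.455, 11.9574, 4.0392, 0.6642 → Σ = 69.0883
T = 69.0883 / 15.5087 = 4.454809… → 4.45

4.45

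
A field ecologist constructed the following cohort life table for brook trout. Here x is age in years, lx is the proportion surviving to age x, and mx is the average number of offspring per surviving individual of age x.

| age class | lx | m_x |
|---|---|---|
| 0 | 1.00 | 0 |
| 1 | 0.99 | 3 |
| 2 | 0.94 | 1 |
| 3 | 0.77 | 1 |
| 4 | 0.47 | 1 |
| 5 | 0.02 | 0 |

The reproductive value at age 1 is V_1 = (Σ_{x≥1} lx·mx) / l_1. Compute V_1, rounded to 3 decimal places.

5.202

lx·mx for x ≥ 1: 2.97, 0.94, 0.77, 0.47, 0 → sum = 5.15
V_1 = 5.15 / l_1 = 5.15 / 0.99 = 5.20202… → 5.202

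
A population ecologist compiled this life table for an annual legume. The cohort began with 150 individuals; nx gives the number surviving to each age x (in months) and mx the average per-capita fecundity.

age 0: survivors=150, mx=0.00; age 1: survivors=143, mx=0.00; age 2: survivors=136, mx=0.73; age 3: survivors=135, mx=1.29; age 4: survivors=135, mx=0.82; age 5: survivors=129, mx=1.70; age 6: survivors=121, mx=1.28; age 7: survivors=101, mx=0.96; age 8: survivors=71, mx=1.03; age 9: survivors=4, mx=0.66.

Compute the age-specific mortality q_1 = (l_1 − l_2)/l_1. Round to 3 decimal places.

0.049

lx = nx/n0 = nx/150: 1, 0.95333…, 0.90667…, 0.9, 0.9, 0.86, 0.80667…, 0.67333…, 0.47333…, 0.02667…
q_1 = (l_1 − l_2) / l_1 = (0.953333… − 0.906667…) / 0.953333…
     = 0.046667… / 0.953333… = 0.048951… → 0.049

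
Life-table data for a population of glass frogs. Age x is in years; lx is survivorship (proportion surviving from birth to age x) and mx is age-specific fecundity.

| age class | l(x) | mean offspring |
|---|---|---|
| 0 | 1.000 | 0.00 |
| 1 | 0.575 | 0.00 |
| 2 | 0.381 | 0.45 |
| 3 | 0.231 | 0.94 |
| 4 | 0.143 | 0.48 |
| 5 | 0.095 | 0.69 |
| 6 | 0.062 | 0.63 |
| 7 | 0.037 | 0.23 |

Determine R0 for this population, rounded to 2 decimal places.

lx·mx by age: 0, 0, 0.17145, 0.21714, 0.06864, 0.06555, 0.03906, 0.00851
R0 = Σ lx·mx = 0.57035 → 0.57

0.57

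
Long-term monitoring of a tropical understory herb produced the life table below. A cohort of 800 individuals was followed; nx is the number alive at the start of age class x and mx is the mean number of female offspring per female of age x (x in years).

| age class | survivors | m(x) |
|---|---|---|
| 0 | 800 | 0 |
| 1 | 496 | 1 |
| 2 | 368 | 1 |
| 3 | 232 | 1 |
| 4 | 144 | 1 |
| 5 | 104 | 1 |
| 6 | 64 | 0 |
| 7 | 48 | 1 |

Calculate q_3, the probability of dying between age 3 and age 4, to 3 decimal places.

0.379

lx = nx/n0 = nx/800: 1, 0.62, 0.46, 0.29, 0.18, 0.13, 0.08, 0.06
q_3 = (l_3 − l_4) / l_3 = (0.29 − 0.18) / 0.29
     = 0.11 / 0.29 = 0.37931… → 0.379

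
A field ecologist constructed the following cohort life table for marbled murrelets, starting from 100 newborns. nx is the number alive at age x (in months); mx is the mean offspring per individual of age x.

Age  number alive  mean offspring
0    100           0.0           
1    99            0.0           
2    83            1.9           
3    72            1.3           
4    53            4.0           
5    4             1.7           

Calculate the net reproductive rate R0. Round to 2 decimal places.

lx = nx/n0 = nx/100: 1, 0.99, 0.83, 0.72, 0.53, 0.04
lx·mx by age: 0, 0, 1.577, 0.936, 2.12, 0.068
R0 = Σ lx·mx = 4.701 → 4.70

4.70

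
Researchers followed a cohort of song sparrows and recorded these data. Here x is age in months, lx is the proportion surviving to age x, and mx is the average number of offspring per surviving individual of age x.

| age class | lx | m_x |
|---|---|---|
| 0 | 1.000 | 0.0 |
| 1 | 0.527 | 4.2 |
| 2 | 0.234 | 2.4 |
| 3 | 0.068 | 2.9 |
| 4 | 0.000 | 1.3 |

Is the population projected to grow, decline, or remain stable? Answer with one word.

R0 = Σ lx·mx = 0 + 2.2134 + 0.5616 + 0.1972 + 0 = 2.9722
R0 > 1, so the population is growing.

growing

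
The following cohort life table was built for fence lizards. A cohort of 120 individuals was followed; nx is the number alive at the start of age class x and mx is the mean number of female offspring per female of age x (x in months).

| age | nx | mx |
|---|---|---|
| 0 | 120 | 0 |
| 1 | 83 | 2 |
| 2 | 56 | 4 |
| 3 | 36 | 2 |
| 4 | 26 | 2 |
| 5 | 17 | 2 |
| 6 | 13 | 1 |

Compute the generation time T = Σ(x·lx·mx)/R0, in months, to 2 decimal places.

2.29

lx = nx/n0 = nx/120: 1, 0.69167…, 0.46667…, 0.3, 0.21667…, 0.14167…, 0.10833…
lx·mx: 0, 1.383333…, 1.866667…, 0.6, 0.433333…, 0.283333…, 0.108333… → R0 = 4.675…
x·lx·mx: 0, 1.383333…, 3.733333…, 1.8, 1.733333…, 1.416667…, 0.65… → Σ = 10.716667…
T = 10.716667… / 4.675… = 2.292335… → 2.29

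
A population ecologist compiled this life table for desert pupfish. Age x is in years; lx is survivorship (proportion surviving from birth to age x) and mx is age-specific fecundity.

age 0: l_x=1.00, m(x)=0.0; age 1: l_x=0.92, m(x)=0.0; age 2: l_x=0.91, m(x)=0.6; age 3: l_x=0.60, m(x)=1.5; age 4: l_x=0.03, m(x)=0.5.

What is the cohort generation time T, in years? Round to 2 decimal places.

lx·mx: 0, 0, 0.546, 0.9, 0.015 → R0 = 1.461
x·lx·mx: 0, 0, 1.092, 2.7, 0.06 → Σ = 3.852
T = 3.852 / 1.461 = 2.63655… → 2.64

2.64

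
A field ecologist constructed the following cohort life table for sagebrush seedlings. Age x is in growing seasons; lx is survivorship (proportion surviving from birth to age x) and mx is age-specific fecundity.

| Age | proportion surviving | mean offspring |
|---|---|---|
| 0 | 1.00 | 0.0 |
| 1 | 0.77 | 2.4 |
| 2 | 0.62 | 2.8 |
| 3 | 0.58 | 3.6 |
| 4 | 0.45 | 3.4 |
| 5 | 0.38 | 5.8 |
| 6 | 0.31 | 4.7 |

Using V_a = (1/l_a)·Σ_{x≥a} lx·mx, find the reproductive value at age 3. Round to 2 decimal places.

12.55

lx·mx for x ≥ 3: 2.088, 1.53, 2.204, 1.457 → sum = 7.279
V_3 = 7.279 / l_3 = 7.279 / 0.58 = 12.55 → 12.55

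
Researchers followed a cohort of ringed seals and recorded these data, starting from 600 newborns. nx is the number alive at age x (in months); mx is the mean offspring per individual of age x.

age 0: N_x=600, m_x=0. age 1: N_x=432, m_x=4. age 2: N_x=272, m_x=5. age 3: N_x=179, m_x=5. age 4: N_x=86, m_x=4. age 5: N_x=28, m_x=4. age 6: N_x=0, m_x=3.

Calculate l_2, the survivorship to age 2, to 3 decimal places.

0.453

l_2 = n_2/n_0 = 272/600 = 0.453333… → 0.453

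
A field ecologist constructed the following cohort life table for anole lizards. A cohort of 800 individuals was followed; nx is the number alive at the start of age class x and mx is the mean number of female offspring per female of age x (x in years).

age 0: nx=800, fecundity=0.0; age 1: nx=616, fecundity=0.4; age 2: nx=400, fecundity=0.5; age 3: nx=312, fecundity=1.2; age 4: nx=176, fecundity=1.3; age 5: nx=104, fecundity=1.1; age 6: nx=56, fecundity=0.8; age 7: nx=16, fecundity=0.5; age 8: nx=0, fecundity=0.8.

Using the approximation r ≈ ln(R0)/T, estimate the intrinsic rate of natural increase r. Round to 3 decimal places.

0.142

lx = nx/n0 = nx/800: 1, 0.77, 0.5, 0.39, 0.22, 0.13, 0.07, 0.02, 0
R0 = Σ lx·mx = 0 + 0.308 + 0.25 + 0.468 + 0.286 + 0.143 + 0.056 + 0.01 + 0 = 1.521
Σ x·lx·mx = 4.477; T = 4.477/1.521 = 2.94346…
r ≈ ln(R0)/T = ln(1.521)/2.94346… = 0.14247… → 0.142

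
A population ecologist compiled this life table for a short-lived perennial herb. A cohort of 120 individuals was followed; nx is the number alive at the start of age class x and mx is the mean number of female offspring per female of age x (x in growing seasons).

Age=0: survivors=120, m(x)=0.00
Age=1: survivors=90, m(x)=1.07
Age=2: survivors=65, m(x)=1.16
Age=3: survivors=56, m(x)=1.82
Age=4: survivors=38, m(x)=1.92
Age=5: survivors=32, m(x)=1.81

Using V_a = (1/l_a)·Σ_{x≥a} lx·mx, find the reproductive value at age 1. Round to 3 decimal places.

4.494

lx = nx/n0 = nx/120: 1, 0.75, 0.54167…, 0.46667…, 0.31667…, 0.26667…
lx·mx for x ≥ 1: 0.8025, 0.628333…, 0.849333…, 0.608…, 0.482667… → sum = 3.370833…
V_1 = 3.370833… / l_1 = 3.370833… / 0.75 = 4.494444… → 4.494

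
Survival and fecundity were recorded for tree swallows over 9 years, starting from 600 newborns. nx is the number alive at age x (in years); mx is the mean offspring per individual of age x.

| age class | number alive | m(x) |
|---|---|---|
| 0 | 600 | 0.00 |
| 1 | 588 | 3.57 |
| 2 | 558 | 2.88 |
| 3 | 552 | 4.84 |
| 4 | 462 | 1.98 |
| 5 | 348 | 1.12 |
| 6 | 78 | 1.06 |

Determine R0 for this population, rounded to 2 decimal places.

12.94

lx = nx/n0 = nx/600: 1, 0.98, 0.93, 0.92, 0.77, 0.58, 0.13
lx·mx by age: 0, 3.4986, 2.6784, 4.4528, 1.5246, 0.6496, 0.1378
R0 = Σ lx·mx = 12.9418 → 12.94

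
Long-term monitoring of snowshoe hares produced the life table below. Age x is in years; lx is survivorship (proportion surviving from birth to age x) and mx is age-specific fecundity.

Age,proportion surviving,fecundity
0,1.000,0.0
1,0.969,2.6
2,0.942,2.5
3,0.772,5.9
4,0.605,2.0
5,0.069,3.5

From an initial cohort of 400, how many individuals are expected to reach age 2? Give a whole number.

Expected survivors = N0 · l_2 = 400 × 0.942 = 376.8 → 377

377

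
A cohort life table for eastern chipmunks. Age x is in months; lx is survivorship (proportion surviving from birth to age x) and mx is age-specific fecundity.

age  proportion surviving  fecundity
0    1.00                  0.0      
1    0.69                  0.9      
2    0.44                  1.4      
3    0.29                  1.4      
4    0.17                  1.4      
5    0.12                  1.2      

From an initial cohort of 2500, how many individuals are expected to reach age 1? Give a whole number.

Expected survivors = N0 · l_1 = 2500 × 0.69 = 1725 → 1725

1725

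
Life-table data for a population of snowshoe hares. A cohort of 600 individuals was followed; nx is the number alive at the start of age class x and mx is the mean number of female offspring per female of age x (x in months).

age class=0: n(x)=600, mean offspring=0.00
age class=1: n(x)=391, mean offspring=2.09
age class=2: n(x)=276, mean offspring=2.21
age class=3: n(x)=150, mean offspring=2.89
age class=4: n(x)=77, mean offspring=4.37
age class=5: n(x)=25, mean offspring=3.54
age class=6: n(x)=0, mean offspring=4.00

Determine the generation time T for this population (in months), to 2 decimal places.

2.24

lx = nx/n0 = nx/600: 1, 0.65167…, 0.46, 0.25, 0.12833…, 0.04167…, 0
lx·mx: 0, 1.361983…, 1.0166, 0.7225, 0.560817…, 0.1475…, 0 → R0 = 3.8094…
x·lx·mx: 0, 1.361983…, 2.0332, 2.1675, 2.243267…, 0.7375…, 0 → Σ = 8.54345…
T = 8.54345… / 3.8094… = 2.242729… → 2.24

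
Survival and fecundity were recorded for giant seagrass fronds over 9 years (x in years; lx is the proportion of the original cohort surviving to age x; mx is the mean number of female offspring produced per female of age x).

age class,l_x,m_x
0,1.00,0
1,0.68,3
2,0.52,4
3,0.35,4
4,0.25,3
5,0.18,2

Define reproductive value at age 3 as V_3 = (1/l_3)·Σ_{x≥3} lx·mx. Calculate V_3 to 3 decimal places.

7.171

lx·mx for x ≥ 3: 1.4, 0.75, 0.36 → sum = 2.51
V_3 = 2.51 / l_3 = 2.51 / 0.35 = 7.171429… → 7.171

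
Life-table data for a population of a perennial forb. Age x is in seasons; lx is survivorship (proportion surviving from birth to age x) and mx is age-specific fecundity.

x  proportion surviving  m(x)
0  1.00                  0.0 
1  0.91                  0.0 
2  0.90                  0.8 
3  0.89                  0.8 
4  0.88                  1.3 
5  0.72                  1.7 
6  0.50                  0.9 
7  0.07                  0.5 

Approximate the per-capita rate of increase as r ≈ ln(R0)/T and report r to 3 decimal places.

R0 = Σ lx·mx = 0 + 0 + 0.72 + 0.712 + 1.144 + 1.224 + 0.45 + 0.035 = 4.285
Σ x·lx·mx = 17.217; T = 17.217/4.285 = 4.01797…
r ≈ ln(R0)/T = ln(4.285)/4.01797… = 0.36215… → 0.362

0.362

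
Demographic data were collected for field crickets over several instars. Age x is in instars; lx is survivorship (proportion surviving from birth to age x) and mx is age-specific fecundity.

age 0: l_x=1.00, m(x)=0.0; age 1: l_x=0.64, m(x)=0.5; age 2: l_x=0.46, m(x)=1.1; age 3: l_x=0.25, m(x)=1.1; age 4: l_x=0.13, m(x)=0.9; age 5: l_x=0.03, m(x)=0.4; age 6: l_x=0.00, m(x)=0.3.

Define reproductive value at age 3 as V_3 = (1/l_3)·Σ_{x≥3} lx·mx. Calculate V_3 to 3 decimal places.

lx·mx for x ≥ 3: 0.275, 0.117, 0.012, 0 → sum = 0.404
V_3 = 0.404 / l_3 = 0.404 / 0.25 = 1.616 → 1.616

1.616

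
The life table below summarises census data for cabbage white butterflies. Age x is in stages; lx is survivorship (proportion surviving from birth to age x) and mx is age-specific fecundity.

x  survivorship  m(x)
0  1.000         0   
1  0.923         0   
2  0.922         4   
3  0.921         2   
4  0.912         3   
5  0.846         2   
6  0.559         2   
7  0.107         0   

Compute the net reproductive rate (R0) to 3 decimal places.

11.076

lx·mx by age: 0, 0, 3.688, 1.842, 2.736, 1.692, 1.118, 0
R0 = Σ lx·mx = 11.076 → 11.076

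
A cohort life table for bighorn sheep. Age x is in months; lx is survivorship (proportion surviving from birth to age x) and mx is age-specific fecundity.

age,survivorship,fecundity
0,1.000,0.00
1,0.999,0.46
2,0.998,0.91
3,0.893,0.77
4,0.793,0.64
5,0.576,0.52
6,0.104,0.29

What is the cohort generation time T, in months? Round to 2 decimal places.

2.78

lx·mx: 0, 0.45954, 0.90818, 0.68761, 0.50752, 0.29952, 0.03016 → R0 = 2.89253
x·lx·mx: 0, 0.45954, 1.81636, 2.06283, 2.03008, 1.4976, 0.18096 → Σ = 8.04737
T = 8.04737 / 2.89253 = 2.782122… → 2.78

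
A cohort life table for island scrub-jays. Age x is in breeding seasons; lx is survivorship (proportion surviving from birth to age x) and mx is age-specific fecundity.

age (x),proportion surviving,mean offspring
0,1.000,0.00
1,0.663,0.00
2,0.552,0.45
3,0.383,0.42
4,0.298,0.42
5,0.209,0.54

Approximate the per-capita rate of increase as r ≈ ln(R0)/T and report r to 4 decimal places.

-0.1377

R0 = Σ lx·mx = 0 + 0 + 0.2484 + 0.16086 + 0.12516 + 0.11286 = 0.64728
Σ x·lx·mx = 2.04432; T = 2.04432/0.64728 = 3.15832…
r ≈ ln(R0)/T = ln(0.64728)/3.15832… = -0.137724… → -0.1377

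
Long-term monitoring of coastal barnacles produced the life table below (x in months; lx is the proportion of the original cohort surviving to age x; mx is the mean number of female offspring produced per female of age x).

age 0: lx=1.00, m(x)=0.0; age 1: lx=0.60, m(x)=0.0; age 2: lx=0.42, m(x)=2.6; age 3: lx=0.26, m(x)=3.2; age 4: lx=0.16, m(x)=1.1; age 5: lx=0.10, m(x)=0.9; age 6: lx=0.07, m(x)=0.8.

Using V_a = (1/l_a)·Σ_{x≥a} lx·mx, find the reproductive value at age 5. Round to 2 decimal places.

lx·mx for x ≥ 5: 0.09, 0.056 → sum = 0.146
V_5 = 0.146 / l_5 = 0.146 / 0.1 = 1.46 → 1.46

1.46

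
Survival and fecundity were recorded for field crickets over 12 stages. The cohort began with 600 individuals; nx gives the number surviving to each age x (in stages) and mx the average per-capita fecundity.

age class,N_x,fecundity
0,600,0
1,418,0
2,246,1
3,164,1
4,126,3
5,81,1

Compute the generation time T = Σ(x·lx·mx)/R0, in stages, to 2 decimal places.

lx = nx/n0 = nx/600: 1, 0.69667…, 0.41, 0.27333…, 0.21, 0.135
lx·mx: 0, 0, 0.41, 0.273333…, 0.63, 0.135 → R0 = 1.448333…
x·lx·mx: 0, 0, 0.82, 0.82…, 2.52, 0.675 → Σ = 4.835…
T = 4.835… / 1.448333… = 3.33832… → 3.34

3.34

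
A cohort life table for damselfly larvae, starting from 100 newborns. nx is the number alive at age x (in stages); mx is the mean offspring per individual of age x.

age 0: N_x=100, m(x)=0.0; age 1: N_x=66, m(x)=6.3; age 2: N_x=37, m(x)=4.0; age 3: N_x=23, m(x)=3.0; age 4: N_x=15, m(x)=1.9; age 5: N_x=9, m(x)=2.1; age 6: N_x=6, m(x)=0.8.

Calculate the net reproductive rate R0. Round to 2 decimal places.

6.85

lx = nx/n0 = nx/100: 1, 0.66, 0.37, 0.23, 0.15, 0.09, 0.06
lx·mx by age: 0, 4.158, 1.48, 0.69, 0.285, 0.189, 0.048
R0 = Σ lx·mx = 6.85 → 6.85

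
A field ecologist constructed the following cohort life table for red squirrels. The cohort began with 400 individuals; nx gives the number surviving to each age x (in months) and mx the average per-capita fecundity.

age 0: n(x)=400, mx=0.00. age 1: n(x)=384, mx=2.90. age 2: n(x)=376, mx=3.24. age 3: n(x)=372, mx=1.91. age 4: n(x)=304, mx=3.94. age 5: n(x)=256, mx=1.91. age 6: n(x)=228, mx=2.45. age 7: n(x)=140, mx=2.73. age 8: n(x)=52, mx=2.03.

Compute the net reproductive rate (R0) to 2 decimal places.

lx = nx/n0 = nx/400: 1, 0.96, 0.94, 0.93, 0.76, 0.64, 0.57, 0.35, 0.13
lx·mx by age: 0, 2.784, 3.0456, 1.7763, 2.9944, 1.2224, 1.3965, 0.9555, 0.2639
R0 = Σ lx·mx = 14.4386 → 14.44

14.44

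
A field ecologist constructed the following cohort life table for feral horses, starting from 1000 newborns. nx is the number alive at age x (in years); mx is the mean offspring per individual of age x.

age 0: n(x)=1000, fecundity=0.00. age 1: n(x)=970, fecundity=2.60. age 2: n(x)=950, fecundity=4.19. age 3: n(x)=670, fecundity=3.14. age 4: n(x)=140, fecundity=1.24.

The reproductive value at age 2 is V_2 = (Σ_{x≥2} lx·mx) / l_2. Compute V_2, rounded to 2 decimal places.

6.59

lx = nx/n0 = nx/1000: 1, 0.97, 0.95, 0.67, 0.14
lx·mx for x ≥ 2: 3.9805, 2.1038, 0.1736 → sum = 6.2579
V_2 = 6.2579 / l_2 = 6.2579 / 0.95 = 6.587263… → 6.59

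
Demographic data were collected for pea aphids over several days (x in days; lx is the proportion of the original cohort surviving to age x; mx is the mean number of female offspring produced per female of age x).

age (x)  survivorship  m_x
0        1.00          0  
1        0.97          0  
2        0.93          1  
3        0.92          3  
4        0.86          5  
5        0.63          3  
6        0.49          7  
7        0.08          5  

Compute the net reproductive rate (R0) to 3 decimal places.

13.710

lx·mx by age: 0, 0, 0.93, 2.76, 4.3, 1.89, 3.43, 0.4
R0 = Σ lx·mx = 13.71 → 13.710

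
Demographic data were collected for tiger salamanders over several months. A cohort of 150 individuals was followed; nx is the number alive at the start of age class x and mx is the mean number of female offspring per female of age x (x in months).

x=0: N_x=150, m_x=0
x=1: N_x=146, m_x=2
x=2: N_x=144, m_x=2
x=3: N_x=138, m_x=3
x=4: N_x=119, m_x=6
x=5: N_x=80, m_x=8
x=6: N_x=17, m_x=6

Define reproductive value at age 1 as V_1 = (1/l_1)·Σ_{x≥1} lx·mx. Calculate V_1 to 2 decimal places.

lx = nx/n0 = nx/150: 1, 0.97333…, 0.96, 0.92, 0.79333…, 0.53333…, 0.11333…
lx·mx for x ≥ 1: 1.946667…, 1.92, 2.76, 4.76…, 4.266667…, 0.68… → sum = 16.333333…
V_1 = 16.333333… / l_1 = 16.333333… / 0.973333… = 16.780822… → 16.78

16.78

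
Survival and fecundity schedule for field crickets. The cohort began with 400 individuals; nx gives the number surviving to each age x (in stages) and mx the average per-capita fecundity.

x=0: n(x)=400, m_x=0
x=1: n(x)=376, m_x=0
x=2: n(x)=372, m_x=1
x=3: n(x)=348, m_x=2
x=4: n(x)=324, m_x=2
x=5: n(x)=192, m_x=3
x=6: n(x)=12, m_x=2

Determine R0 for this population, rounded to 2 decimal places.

lx = nx/n0 = nx/400: 1, 0.94, 0.93, 0.87, 0.81, 0.48, 0.03
lx·mx by age: 0, 0, 0.93, 1.74, 1.62, 1.44, 0.06
R0 = Σ lx·mx = 5.79 → 5.79

5.79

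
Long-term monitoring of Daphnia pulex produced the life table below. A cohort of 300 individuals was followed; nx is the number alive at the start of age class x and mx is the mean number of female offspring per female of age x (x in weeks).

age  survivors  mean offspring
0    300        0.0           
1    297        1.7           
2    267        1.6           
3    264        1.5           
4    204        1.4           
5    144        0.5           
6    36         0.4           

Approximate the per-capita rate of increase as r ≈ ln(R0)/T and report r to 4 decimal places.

lx = nx/n0 = nx/300: 1, 0.99, 0.89, 0.88, 0.68, 0.48, 0.12
R0 = Σ lx·mx = 0 + 1.683 + 1.424 + 1.32 + 0.952 + 0.24 + 0.048 = 5.667
Σ x·lx·mx = 13.787; T = 13.787/5.667 = 2.43286…
r ≈ ln(R0)/T = ln(5.667)/2.43286… = 0.713014… → 0.7130

0.7130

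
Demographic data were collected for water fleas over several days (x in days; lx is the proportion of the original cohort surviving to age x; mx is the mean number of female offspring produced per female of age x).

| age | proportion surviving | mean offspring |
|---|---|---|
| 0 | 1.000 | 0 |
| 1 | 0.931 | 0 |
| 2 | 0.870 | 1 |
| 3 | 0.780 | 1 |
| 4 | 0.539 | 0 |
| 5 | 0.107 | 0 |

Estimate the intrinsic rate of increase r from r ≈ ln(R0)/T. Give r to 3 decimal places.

R0 = Σ lx·mx = 0 + 0 + 0.87 + 0.78 + 0 + 0 = 1.65
Σ x·lx·mx = 4.08; T = 4.08/1.65 = 2.47273…
r ≈ ln(R0)/T = ln(1.65)/2.47273… = 0.20252… → 0.203

0.203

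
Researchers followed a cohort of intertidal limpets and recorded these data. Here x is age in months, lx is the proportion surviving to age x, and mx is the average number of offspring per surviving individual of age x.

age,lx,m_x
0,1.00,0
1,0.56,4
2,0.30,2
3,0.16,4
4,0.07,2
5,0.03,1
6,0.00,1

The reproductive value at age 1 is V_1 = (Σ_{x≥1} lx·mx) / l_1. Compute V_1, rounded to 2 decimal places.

lx·mx for x ≥ 1: 2.24, 0.6, 0.64, 0.14, 0.03, 0 → sum = 3.65
V_1 = 3.65 / l_1 = 3.65 / 0.56 = 6.517857… → 6.52

6.52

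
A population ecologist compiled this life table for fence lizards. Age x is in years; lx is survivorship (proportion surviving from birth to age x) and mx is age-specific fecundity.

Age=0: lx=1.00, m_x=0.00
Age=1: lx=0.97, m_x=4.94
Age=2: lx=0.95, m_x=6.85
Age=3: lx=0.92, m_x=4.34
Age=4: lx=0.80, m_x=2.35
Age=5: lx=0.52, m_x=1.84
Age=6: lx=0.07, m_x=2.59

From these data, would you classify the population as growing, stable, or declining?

R0 = Σ lx·mx = 0 + 4.7918 + 6.5075 + 3.9928 + 1.88 + 0.9568 + 0.1813 = 18.3102
R0 > 1, so the population is growing.

growing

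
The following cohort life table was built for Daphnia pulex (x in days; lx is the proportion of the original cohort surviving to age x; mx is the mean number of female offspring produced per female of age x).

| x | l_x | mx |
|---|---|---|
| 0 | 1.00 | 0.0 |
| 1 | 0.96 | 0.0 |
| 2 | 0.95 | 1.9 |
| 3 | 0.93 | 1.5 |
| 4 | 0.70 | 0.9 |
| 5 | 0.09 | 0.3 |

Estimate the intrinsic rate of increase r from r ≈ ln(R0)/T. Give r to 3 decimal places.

0.498

R0 = Σ lx·mx = 0 + 0 + 1.805 + 1.395 + 0.63 + 0.027 = 3.857
Σ x·lx·mx = 10.45; T = 10.45/3.857 = 2.70936…
r ≈ ln(R0)/T = ln(3.857)/2.70936… = 0.49823… → 0.498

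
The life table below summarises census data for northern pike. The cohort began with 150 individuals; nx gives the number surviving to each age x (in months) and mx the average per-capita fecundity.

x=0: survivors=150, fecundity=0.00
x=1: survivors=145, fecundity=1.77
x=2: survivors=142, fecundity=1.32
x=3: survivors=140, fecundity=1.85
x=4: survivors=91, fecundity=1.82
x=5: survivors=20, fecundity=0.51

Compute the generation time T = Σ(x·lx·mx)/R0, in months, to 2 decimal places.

2.41

lx = nx/n0 = nx/150: 1, 0.96667…, 0.94667…, 0.93333…, 0.60667…, 0.13333…
lx·mx: 0, 1.711…, 1.2496…, 1.726667…, 1.104133…, 0.068… → R0 = 5.8594…
x·lx·mx: 0, 1.711…, 2.4992…, 5.18…, 4.416533…, 0.34… → Σ = 14.146733…
T = 14.146733… / 5.8594… = 2.414366… → 2.41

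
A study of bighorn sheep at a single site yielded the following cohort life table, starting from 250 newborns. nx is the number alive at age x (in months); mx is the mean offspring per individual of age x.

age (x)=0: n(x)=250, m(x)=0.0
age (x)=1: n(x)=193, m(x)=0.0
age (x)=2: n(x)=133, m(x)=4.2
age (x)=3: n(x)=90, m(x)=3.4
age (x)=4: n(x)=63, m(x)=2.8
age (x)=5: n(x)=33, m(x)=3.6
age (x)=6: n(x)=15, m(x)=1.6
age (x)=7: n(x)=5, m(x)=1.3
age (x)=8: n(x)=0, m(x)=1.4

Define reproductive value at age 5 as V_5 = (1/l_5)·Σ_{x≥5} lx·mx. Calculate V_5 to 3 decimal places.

lx = nx/n0 = nx/250: 1, 0.772, 0.532, 0.36, 0.252, 0.132, 0.06, 0.02, 0
lx·mx for x ≥ 5: 0.4752, 0.096, 0.026, 0 → sum = 0.5972
V_5 = 0.5972 / l_5 = 0.5972 / 0.132 = 4.524242… → 4.524

4.524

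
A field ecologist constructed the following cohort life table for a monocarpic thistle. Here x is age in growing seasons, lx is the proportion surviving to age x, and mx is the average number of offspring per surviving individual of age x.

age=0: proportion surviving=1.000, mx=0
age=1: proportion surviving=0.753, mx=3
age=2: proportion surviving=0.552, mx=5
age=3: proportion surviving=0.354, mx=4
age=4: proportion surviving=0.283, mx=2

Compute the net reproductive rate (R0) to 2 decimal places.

7.00

lx·mx by age: 0, 2.259, 2.76, 1.416, 0.566
R0 = Σ lx·mx = 7.001 → 7.00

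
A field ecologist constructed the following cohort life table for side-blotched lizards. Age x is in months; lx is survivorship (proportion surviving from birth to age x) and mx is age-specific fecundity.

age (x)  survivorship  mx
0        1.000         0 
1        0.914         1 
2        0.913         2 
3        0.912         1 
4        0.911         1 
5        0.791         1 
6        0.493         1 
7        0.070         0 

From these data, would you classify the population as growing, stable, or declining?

growing

R0 = Σ lx·mx = 0 + 0.914 + 1.826 + 0.912 + 0.911 + 0.791 + 0.493 + 0 = 5.847
R0 > 1, so the population is growing.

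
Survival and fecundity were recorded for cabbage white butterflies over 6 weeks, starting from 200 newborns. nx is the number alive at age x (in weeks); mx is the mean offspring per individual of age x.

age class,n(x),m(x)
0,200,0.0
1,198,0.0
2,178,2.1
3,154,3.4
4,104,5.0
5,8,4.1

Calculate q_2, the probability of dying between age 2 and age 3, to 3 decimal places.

0.135

lx = nx/n0 = nx/200: 1, 0.99, 0.89, 0.77, 0.52, 0.04
q_2 = (l_2 − l_3) / l_2 = (0.89 − 0.77) / 0.89
     = 0.12 / 0.89 = 0.134831… → 0.135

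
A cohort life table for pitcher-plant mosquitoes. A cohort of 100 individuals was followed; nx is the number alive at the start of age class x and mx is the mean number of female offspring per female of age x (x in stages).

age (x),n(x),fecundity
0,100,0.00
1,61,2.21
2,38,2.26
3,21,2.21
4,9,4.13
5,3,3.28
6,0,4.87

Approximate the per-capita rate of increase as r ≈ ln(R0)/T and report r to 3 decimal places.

lx = nx/n0 = nx/100: 1, 0.61, 0.38, 0.21, 0.09, 0.03, 0
R0 = Σ lx·mx = 0 + 1.3481 + 0.8588 + 0.4641 + 0.3717 + 0.0984 + 0 = 3.1411
Σ x·lx·mx = 6.4368; T = 6.4368/3.1411 = 2.04922…
r ≈ ln(R0)/T = ln(3.1411)/2.04922… = 0.55854… → 0.559

0.559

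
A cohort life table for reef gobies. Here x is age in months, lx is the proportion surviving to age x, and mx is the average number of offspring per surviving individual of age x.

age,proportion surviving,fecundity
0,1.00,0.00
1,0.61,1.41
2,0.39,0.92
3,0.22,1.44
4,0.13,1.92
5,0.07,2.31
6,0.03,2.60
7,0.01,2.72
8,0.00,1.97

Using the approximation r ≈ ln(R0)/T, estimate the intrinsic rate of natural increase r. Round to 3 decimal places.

0.295

R0 = Σ lx·mx = 0 + 0.8601 + 0.3588 + 0.3168 + 0.2496 + 0.1617 + 0.078 + 0.0272 + 0 = 2.0522
Σ x·lx·mx = 4.9934; T = 4.9934/2.0522 = 2.43319…
r ≈ ln(R0)/T = ln(2.0522)/2.43319… = 0.29546… → 0.295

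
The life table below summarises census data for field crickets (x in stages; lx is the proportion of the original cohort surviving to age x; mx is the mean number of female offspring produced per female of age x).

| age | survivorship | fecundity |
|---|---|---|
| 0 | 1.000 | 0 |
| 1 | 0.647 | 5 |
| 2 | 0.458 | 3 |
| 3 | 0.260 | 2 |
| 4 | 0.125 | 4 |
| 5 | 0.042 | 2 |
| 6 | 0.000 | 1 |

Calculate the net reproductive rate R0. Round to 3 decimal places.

5.713

lx·mx by age: 0, 3.235, 1.374, 0.52, 0.5, 0.084, 0
R0 = Σ lx·mx = 5.713 → 5.713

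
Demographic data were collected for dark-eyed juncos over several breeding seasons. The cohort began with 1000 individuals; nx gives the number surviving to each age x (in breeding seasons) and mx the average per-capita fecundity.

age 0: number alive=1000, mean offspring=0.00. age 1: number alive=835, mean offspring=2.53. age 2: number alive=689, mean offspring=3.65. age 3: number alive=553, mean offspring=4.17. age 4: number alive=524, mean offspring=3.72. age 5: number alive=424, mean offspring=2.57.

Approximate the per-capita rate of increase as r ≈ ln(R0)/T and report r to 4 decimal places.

0.8399

lx = nx/n0 = nx/1000: 1, 0.835, 0.689, 0.553, 0.524, 0.424
R0 = Σ lx·mx = 0 + 2.11255 + 2.51485 + 2.30601 + 1.94928 + 1.08968 = 9.97237
Σ x·lx·mx = 27.3058; T = 27.3058/9.97237 = 2.73815…
r ≈ ln(R0)/T = ln(9.97237)/2.73815… = 0.839918… → 0.8399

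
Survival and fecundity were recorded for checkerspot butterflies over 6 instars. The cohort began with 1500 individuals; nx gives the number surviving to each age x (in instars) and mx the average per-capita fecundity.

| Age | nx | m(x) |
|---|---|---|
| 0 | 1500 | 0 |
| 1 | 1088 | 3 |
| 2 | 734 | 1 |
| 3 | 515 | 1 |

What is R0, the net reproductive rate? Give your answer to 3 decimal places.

lx = nx/n0 = nx/1500: 1, 0.72533…, 0.48933…, 0.34333…
lx·mx by age: 0, 2.176…, 0.489333…, 0.343333…
R0 = Σ lx·mx = 3.008667… → 3.009

3.009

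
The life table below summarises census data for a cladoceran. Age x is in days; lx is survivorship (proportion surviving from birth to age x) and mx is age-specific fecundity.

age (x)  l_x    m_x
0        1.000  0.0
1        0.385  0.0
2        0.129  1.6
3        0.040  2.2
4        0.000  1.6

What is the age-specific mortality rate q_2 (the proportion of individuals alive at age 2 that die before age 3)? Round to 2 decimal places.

q_2 = (l_2 − l_3) / l_2 = (0.129 − 0.04) / 0.129
     = 0.089 / 0.129 = 0.689922… → 0.69

0.69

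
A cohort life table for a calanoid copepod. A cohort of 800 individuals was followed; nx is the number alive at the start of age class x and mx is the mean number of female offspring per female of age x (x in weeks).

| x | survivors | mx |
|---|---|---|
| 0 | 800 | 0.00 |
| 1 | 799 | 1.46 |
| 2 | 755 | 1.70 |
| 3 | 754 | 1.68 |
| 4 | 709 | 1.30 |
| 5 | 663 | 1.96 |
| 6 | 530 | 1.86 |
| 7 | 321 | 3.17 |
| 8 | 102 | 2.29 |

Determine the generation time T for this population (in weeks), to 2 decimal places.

3.99

lx = nx/n0 = nx/800: 1, 0.99875, 0.94375, 0.9425, 0.88625, 0.82875, 0.6625, 0.40125, 0.1275
lx·mx: 0, 1.458175…, 1.604375…, 1.5834, 1.152125…, 1.62435…, 1.23225, 1.271963…, 0.291975 → R0 = 10.218613…
x·lx·mx: 0, 1.458175…, 3.20875…, 4.7502, 4.6085…, 8.12175…, 7.3935, 8.903738…, 2.3358 → Σ = 40.780413…
T = 40.780413… / 10.218613… = 3.990797… → 3.99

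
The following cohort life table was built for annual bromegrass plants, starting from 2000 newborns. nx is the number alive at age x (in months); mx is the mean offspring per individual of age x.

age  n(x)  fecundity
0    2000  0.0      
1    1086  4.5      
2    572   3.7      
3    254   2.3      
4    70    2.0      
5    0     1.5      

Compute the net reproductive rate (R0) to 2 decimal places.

lx = nx/n0 = nx/2000: 1, 0.543, 0.286, 0.127, 0.035, 0
lx·mx by age: 0, 2.4435, 1.0582, 0.2921, 0.07, 0
R0 = Σ lx·mx = 3.8638 → 3.86

3.86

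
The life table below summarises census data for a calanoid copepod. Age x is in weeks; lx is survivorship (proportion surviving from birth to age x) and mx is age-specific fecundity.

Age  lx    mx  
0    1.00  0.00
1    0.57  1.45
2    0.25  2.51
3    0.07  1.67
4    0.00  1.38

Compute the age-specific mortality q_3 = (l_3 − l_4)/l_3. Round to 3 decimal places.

1.000

q_3 = (l_3 − l_4) / l_3 = (0.07 − 0) / 0.07
     = 0.07 / 0.07 = 1 → 1.000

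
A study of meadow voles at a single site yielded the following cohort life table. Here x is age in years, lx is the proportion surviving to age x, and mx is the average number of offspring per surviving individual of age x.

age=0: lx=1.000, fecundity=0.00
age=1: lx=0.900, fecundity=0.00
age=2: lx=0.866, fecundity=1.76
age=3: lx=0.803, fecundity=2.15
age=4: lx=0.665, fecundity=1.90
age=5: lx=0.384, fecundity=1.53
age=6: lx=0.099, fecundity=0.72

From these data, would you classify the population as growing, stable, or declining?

R0 = Σ lx·mx = 0 + 0 + 1.52416 + 1.72645 + 1.2635 + 0.58752 + 0.07128 = 5.17291
R0 > 1, so the population is growing.

growing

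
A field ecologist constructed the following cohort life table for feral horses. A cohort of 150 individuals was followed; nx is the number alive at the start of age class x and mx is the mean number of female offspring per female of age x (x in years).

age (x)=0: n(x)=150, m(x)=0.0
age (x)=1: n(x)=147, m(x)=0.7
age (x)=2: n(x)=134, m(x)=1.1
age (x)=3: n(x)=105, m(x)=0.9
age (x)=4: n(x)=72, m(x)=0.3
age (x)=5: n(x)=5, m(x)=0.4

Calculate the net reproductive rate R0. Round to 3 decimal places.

lx = nx/n0 = nx/150: 1, 0.98, 0.89333…, 0.7, 0.48, 0.03333…
lx·mx by age: 0, 0.686, 0.982667…, 0.63, 0.144, 0.013333…
R0 = Σ lx·mx = 2.456… → 2.456

2.456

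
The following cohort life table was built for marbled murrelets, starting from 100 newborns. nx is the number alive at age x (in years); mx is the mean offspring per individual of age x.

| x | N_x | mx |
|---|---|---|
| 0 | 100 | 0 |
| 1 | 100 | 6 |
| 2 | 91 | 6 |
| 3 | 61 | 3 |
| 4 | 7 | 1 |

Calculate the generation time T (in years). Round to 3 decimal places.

1.698

lx = nx/n0 = nx/100: 1, 1, 0.91, 0.61, 0.07
lx·mx: 0, 6, 5.46, 1.83, 0.07 → R0 = 13.36
x·lx·mx: 0, 6, 10.92, 5.49, 0.28 → Σ = 22.69
T = 22.69 / 13.36 = 1.698353… → 1.698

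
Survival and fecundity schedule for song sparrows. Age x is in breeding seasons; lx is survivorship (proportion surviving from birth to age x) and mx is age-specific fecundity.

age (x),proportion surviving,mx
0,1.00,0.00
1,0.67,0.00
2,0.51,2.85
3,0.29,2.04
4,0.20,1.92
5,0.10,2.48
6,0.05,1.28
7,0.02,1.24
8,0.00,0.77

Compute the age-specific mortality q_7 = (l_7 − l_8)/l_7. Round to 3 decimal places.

q_7 = (l_7 − l_8) / l_7 = (0.02 − 0) / 0.02
     = 0.02 / 0.02 = 1 → 1.000

1.000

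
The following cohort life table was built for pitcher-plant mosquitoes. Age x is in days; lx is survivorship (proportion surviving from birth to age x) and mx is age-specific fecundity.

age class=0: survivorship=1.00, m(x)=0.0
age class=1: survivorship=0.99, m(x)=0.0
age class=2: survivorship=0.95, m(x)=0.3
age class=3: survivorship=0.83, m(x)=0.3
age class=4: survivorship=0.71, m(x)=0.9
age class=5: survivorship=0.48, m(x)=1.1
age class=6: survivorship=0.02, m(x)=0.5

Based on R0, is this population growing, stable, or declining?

R0 = Σ lx·mx = 0 + 0 + 0.285 + 0.249 + 0.639 + 0.528 + 0.01 = 1.711
R0 > 1, so the population is growing.

growing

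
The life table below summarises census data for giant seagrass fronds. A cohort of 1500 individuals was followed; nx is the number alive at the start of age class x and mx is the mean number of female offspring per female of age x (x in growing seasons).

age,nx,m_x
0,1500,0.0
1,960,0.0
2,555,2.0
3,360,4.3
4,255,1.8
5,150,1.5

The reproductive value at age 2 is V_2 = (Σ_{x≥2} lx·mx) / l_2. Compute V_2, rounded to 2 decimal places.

6.02

lx = nx/n0 = nx/1500: 1, 0.64, 0.37, 0.24, 0.17, 0.1
lx·mx for x ≥ 2: 0.74, 1.032, 0.306, 0.15 → sum = 2.228
V_2 = 2.228 / l_2 = 2.228 / 0.37 = 6.021622… → 6.02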